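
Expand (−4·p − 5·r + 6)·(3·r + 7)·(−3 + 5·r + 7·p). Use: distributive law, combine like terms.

−223·p·r − 165·p·r^2 − 84·p^2·r + 378·p − 196·p^2 − 40·r^2 − 75·r^3 + 261·r − 126

(−4·p − 5·r + 6)·(3·r + 7)·(−3 + 5·r + 7·p)
= (−12·p·r − 28·p − 15·r^2 − 35·r + 18·r + 42)·(−3 + 5·r + 7·p)    [distributive law]
= (−12·p·r − 28·p − 15·r^2 − 17·r + 42)·(−3 + 5·r + 7·p)    [combine like terms]
= 36·p·r − 60·p·r^2 − 84·p^2·r + 84·p − 140·p·r − 196·p^2 + 45·r^2 − 75·r^3 − 105·p·r^2 + 51·r − 85·r^2 − 119·p·r − 126 + 210·r + 294·p    [distributive law]
= −223·p·r − 165·p·r^2 − 84·p^2·r + 378·p − 196·p^2 − 40·r^2 − 75·r^3 + 261·r − 126    [combine like terms]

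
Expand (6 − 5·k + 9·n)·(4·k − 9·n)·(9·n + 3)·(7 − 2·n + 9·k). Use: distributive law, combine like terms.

(6 − 5·k + 9·n)·(4·k − 9·n)·(9·n + 3)·(7 − 2·n + 9·k)
= (24·k − 54·n − 20·k² + 45·k·n + 36·k·n − 81·n²)·(9·n + 3)·(7 − 2·n + 9·k)    [distributive law]
= (24·k − 54·n − 20·k² + 81·k·n − 81·n²)·(9·n + 3)·(7 − 2·n + 9·k)    [combine like terms]
= (216·k·n + 72·k − 486·n² − 162·n − 180·k²·n − 60·k² + 729·k·n² + 243·k·n − 729·n³ − 243·n²)·(7 − 2·n + 9·k)    [distributive law]
= (459·k·n + 72·k − 729·n² − 162·n − 180·k²·n − 60·k² + 729·k·n² − 729·n³)·(7 − 2·n + 9·k)    [combine like terms]
= 3213·k·n − 918·k·n² + 4131·k²·n + 504·k − 144·k·n + 648·k² − 5103·n² + 1458·n³ − 6561·k·n² − 1134·n + 324·n² − 1458·k·n − 1260·k²·n + 360·k²·n² − 1620·k³·n − 420·k² + 120·k²·n − 540·k³ + 5103·k·n² − 1458·k·n³ + 6561·k²·n² − 5103·n³ + 1458·n⁴ − 6561·k·n³    [distributive law]
= 1611·k·n − 2376·k·n² + 2991·k²·n + 504·k + 228·k² − 4779·n² − 3645·n³ − 1134·n + 6921·k²·n² − 1620·k³·n − 540·k³ − 8019·k·n³ + 1458·n⁴    [combine like terms]

1611·k·n − 2376·k·n² + 2991·k²·n + 504·k + 228·k² − 4779·n² − 3645·n³ − 1134·n + 6921·k²·n² − 1620·k³·n − 540·k³ − 8019·k·n³ + 1458·n⁴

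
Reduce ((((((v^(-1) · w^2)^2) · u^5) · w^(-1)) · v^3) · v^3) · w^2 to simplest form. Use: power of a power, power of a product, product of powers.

u^5v^4w^5

((((((v^(-1) · w^2)^2) · u^5) · w^(-1)) · v^3) · v^3) · w^2
= (((((((v^(-1))^2) · ((w^2)^2)) · u^5) · w^(-1)) · v^3) · v^3) · w^2    [power of a product]
= (((((v^(-2) · ((w^2)^2)) · u^5) · w^(-1)) · v^3) · v^3) · w^2    [power of a power]
= (((((v^(-2) · w^4) · u^5) · w^(-1)) · v^3) · v^3) · w^2    [power of a power]
= u^5v^4w^5    [product of powers]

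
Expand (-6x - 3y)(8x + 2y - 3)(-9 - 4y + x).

(-6x - 3y)(8x + 2y - 3)(-9 - 4y + x)
= (-48x² - 12xy + 18x - 24xy - 6y² + 9y)(-9 - 4y + x)    [distributive law]
= (-48x² - 36xy + 18x - 6y² + 9y)(-9 - 4y + x)    [combine like terms]
= 432x² + 192x²y - 48x³ + 324xy + 144xy² - 36x²y - 162x - 72xy + 18x² + 54y² + 24y³ - 6xy² - 81y - 36y² + 9xy    [distributive law]
= 450x² + 156x²y - 48x³ + 261xy + 138xy² - 162x + 18y² + 24y³ - 81y    [combine like terms]

450x² + 156x²y - 48x³ + 261xy + 138xy² - 162x + 18y² + 24y³ - 81y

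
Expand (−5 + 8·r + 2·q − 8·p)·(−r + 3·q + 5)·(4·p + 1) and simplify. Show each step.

188·p·r + 45·r − 44·p·q − 5·q − 140·p − 25 − 32·p·r^2 − 8·r^2 + 88·p·q·r + 22·q·r + 24·p·q^2 + 6·q^2 + 32·p^2·r − 96·p^2·q − 160·p^2

(−5 + 8·r + 2·q − 8·p)·(−r + 3·q + 5)·(4·p + 1)
= (5·r − 15·q − 25 − 8·r^2 + 24·q·r + 40·r − 2·q·r + 6·q^2 + 10·q + 8·p·r − 24·p·q − 40·p)·(4·p + 1)    [distributive law]
= (45·r − 5·q − 25 − 8·r^2 + 22·q·r + 6·q^2 + 8·p·r − 24·p·q − 40·p)·(4·p + 1)    [combine like terms]
= 180·p·r + 45·r − 20·p·q − 5·q − 100·p − 25 − 32·p·r^2 − 8·r^2 + 88·p·q·r + 22·q·r + 24·p·q^2 + 6·q^2 + 32·p^2·r + 8·p·r − 96·p^2·q − 24·p·q − 160·p^2 − 40·p    [distributive law]
= 188·p·r + 45·r − 44·p·q − 5·q − 140·p − 25 − 32·p·r^2 − 8·r^2 + 88·p·q·r + 22·q·r + 24·p·q^2 + 6·q^2 + 32·p^2·r − 96·p^2·q − 160·p^2    [combine like terms]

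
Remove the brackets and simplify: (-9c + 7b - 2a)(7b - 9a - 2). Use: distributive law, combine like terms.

(-9c + 7b - 2a)(7b - 9a - 2)
= -63bc + 81ac + 18c + 49b² - 63ab - 14b - 14ab + 18a² + 4a    [distributive law]
= -63bc + 81ac + 18c + 49b² - 77ab - 14b + 18a² + 4a    [combine like terms]

-63bc + 81ac + 18c + 49b² - 77ab - 14b + 18a² + 4a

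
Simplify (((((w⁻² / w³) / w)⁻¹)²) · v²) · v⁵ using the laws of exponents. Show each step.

(((((w⁻² / w³) / w)⁻¹)²) · v²) · v⁵
= ((((w⁻² / w³) / w)⁻²) · v²) · v⁵    [power of a power]
= ((((w⁻² / w³)⁻²) / (w⁻²)) · v²) · v⁵    [power of a quotient]
= (((((w⁻²)⁻²) / ((w³)⁻²)) / (w⁻²)) · v²) · v⁵    [power of a quotient]
= (((w⁴ / ((w³)⁻²)) / (w⁻²)) · v²) · v⁵    [power of a power]
= (((w⁴ / w⁻⁶) / (w⁻²)) · v²) · v⁵    [power of a power]
= ((w¹⁰ / (w⁻²)) · v²) · v⁵    [quotient of powers]
= (w¹² · v²) · v⁵    [quotient of powers]
= v⁷·w¹²    [product of powers]

v⁷·w¹²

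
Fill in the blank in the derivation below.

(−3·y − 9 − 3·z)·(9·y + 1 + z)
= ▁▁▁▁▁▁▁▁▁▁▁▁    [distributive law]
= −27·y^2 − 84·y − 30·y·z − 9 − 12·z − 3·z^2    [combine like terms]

After distributive law, the bracketed line is:

−27·y^2 − 3·y − 3·y·z − 81·y − 9 − 9·z − 27·y·z − 3·z − 3·z^2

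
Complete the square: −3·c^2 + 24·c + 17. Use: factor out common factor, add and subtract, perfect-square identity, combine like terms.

−3(c − 4)^2 + 65

−3·c^2 + 24·c + 17
= −3(c^2 − 8·c) + 17    [factor out -3 from the c-terms]
= −3(c^2 − 8·c + 16 − 16) + 17    [add and subtract 16 inside the bracket]
= −3(c − 4)^2 + 48 + 17    [perfect-square identity]
= −3(c − 4)^2 + 65    [combine constants]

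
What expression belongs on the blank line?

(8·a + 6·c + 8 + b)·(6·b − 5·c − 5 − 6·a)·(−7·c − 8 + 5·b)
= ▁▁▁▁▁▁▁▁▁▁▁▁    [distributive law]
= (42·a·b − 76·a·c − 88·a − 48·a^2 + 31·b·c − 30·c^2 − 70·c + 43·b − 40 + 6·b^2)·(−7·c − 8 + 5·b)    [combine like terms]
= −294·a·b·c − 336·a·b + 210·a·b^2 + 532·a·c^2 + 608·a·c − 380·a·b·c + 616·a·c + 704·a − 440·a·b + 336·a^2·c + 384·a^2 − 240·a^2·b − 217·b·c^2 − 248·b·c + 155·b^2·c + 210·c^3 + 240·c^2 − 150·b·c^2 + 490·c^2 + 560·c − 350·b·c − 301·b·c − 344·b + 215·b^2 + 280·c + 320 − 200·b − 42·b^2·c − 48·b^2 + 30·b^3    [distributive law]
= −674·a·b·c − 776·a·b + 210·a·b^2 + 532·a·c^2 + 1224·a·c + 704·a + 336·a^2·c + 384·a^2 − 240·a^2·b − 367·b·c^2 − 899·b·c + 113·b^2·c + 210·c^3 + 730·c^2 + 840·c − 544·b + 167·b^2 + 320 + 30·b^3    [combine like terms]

By distributive law:

(48·a·b − 40·a·c − 40·a − 48·a^2 + 36·b·c − 30·c^2 − 30·c − 36·a·c + 48·b − 40·c − 40 − 48·a + 6·b^2 − 5·b·c − 5·b − 6·a·b)·(−7·c − 8 + 5·b)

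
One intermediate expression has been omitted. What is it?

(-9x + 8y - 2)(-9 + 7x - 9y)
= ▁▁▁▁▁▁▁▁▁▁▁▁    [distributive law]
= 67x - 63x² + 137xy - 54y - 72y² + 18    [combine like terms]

By distributive law:

81x - 63x² + 81xy - 72y + 56xy - 72y² + 18 - 14x + 18y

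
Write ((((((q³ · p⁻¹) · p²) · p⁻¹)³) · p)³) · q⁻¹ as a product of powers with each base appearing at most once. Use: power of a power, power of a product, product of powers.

p³·q²⁶

((((((q³ · p⁻¹) · p²) · p⁻¹)³) · p)³) · q⁻¹
= ((((((q³ · p⁻¹) · p²) · p⁻¹)³)³) · (p³)) · q⁻¹    [power of a product]
= (((((q³ · p⁻¹) · p²) · p⁻¹)⁹) · (p³)) · q⁻¹    [power of a power]
= (((((q³ · p⁻¹) · p²)⁹) · ((p⁻¹)⁹)) · (p³)) · q⁻¹    [power of a product]
= (((((q³ · p⁻¹)⁹) · ((p²)⁹)) · ((p⁻¹)⁹)) · (p³)) · q⁻¹    [power of a product]
= ((((((q³)⁹) · ((p⁻¹)⁹)) · ((p²)⁹)) · ((p⁻¹)⁹)) · (p³)) · q⁻¹    [power of a product]
= ((((q²⁷ · ((p⁻¹)⁹)) · ((p²)⁹)) · ((p⁻¹)⁹)) · (p³)) · q⁻¹    [power of a power]
= ((((q²⁷ · p⁻⁹) · ((p²)⁹)) · ((p⁻¹)⁹)) · (p³)) · q⁻¹    [power of a power]
= ((((q²⁷ · p⁻⁹) · p¹⁸) · ((p⁻¹)⁹)) · (p³)) · q⁻¹    [power of a power]
= ((((q²⁷ · p⁻⁹) · p¹⁸) · p⁻⁹) · (p³)) · q⁻¹    [power of a power]
= p³·q²⁶    [product of powers]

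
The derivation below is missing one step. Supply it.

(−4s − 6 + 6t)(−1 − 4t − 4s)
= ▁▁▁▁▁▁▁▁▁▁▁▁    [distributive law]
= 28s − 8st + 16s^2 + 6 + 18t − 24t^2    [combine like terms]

By distributive law:

4s + 16st + 16s^2 + 6 + 24t + 24s − 6t − 24t^2 − 24st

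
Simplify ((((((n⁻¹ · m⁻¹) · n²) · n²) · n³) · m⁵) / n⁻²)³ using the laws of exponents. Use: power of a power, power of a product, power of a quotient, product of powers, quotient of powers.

m¹²·n²⁴

((((((n⁻¹ · m⁻¹) · n²) · n²) · n³) · m⁵) / n⁻²)³
= ((((((n⁻¹ · m⁻¹) · n²) · n²) · n³) · m⁵)³) / ((n⁻²)³)    [power of a quotient]
= ((((((n⁻¹ · m⁻¹) · n²) · n²) · n³)³) · ((m⁵)³)) / ((n⁻²)³)    [power of a product]
= ((((((n⁻¹ · m⁻¹) · n²) · n²)³) · ((n³)³)) · ((m⁵)³)) / ((n⁻²)³)    [power of a product]
= ((((((n⁻¹ · m⁻¹) · n²)³) · ((n²)³)) · ((n³)³)) · ((m⁵)³)) / ((n⁻²)³)    [power of a product]
= ((((((n⁻¹ · m⁻¹)³) · ((n²)³)) · ((n²)³)) · ((n³)³)) · ((m⁵)³)) / ((n⁻²)³)    [power of a product]
= (((((((n⁻¹)³) · ((m⁻¹)³)) · ((n²)³)) · ((n²)³)) · ((n³)³)) · ((m⁵)³)) / ((n⁻²)³)    [power of a product]
= (((((n⁻³ · ((m⁻¹)³)) · ((n²)³)) · ((n²)³)) · ((n³)³)) · ((m⁵)³)) / ((n⁻²)³)    [power of a power]
= (((((n⁻³ · m⁻³) · ((n²)³)) · ((n²)³)) · ((n³)³)) · ((m⁵)³)) / ((n⁻²)³)    [power of a power]
= (((((n⁻³ · m⁻³) · n⁶) · ((n²)³)) · ((n³)³)) · ((m⁵)³)) / ((n⁻²)³)    [power of a power]
= (((((n⁻³ · m⁻³) · n⁶) · n⁶) · ((n³)³)) · ((m⁵)³)) / ((n⁻²)³)    [power of a power]
= (((((n⁻³ · m⁻³) · n⁶) · n⁶) · n⁹) · ((m⁵)³)) / ((n⁻²)³)    [power of a power]
= (((((n⁻³ · m⁻³) · n⁶) · n⁶) · n⁹) · m¹⁵) / ((n⁻²)³)    [power of a power]
= (((((n⁻³ · m⁻³) · n⁶) · n⁶) · n⁹) · m¹⁵) / n⁻⁶    [power of a power]
= m¹²·n²⁴    [quotient of powers; product of powers]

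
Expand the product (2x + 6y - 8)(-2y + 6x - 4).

32xy + 12x^2 - 56x - 12y^2 - 8y + 32

(2x + 6y - 8)(-2y + 6x - 4)
= -4xy + 12x^2 - 8x - 12y^2 + 36xy - 24y + 16y - 48x + 32    [distributive law]
= 32xy + 12x^2 - 56x - 12y^2 - 8y + 32    [combine like terms]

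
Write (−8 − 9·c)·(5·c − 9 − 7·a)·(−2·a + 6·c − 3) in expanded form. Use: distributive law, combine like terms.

(−8 − 9·c)·(5·c − 9 − 7·a)·(−2·a + 6·c − 3)
= (−40·c + 72 + 56·a − 45·c^2 + 81·c + 63·a·c)·(−2·a + 6·c − 3)    [distributive law]
= (41·c + 72 + 56·a − 45·c^2 + 63·a·c)·(−2·a + 6·c − 3)    [combine like terms]
= −82·a·c + 246·c^2 − 123·c − 144·a + 432·c − 216 − 112·a^2 + 336·a·c − 168·a + 90·a·c^2 − 270·c^3 + 135·c^2 − 126·a^2·c + 378·a·c^2 − 189·a·c    [distributive law]
= 65·a·c + 381·c^2 + 309·c − 312·a − 216 − 112·a^2 + 468·a·c^2 − 270·c^3 − 126·a^2·c    [combine like terms]

65·a·c + 381·c^2 + 309·c − 312·a − 216 − 112·a^2 + 468·a·c^2 − 270·c^3 − 126·a^2·c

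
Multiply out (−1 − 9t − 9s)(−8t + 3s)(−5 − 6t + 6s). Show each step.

−40t − 408t² − 159st + 15s + 117s² − 432t³ + 162st² + 432s²t − 162s³

(−1 − 9t − 9s)(−8t + 3s)(−5 − 6t + 6s)
= (8t − 3s + 72t² − 27st + 72st − 27s²)(−5 − 6t + 6s)    [distributive law]
= (8t − 3s + 72t² + 45st − 27s²)(−5 − 6t + 6s)    [combine like terms]
= −40t − 48t² + 48st + 15s + 18st − 18s² − 360t² − 432t³ + 432st² − 225st − 270st² + 270s²t + 135s² + 162s²t − 162s³    [distributive law]
= −40t − 408t² − 159st + 15s + 117s² − 432t³ + 162st² + 432s²t − 162s³    [combine like terms]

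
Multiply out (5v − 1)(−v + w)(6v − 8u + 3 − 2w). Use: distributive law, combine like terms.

(5v − 1)(−v + w)(6v − 8u + 3 − 2w)
= (−5v^2 + 5vw + v − w)(6v − 8u + 3 − 2w)    [distributive law]
= −30v^3 + 40uv^2 − 15v^2 + 10v^2w + 30v^2w − 40uvw + 15vw − 10vw^2 + 6v^2 − 8uv + 3v − 2vw − 6vw + 8uw − 3w + 2w^2    [distributive law]
= −30v^3 + 40uv^2 − 9v^2 + 40v^2w − 40uvw + 7vw − 10vw^2 − 8uv + 3v + 8uw − 3w + 2w^2    [combine like terms]

−30v^3 + 40uv^2 − 9v^2 + 40v^2w − 40uvw + 7vw − 10vw^2 − 8uv + 3v + 8uw − 3w + 2w^2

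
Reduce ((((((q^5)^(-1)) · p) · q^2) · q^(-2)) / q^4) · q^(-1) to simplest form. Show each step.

pq^(-10)

((((((q^5)^(-1)) · p) · q^2) · q^(-2)) / q^4) · q^(-1)
= ((((q^(-5) · p) · q^2) · q^(-2)) / q^4) · q^(-1)    [power of a power]
= pq^(-10)    [quotient of powers; product of powers]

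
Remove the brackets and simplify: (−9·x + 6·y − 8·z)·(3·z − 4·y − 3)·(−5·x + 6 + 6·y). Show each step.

(−9·x + 6·y − 8·z)·(3·z − 4·y − 3)·(−5·x + 6 + 6·y)
= (−27·x·z + 36·x·y + 27·x + 18·y·z − 24·y^2 − 18·y − 24·z^2 + 32·y·z + 24·z)·(−5·x + 6 + 6·y)    [distributive law]
= (−27·x·z + 36·x·y + 27·x + 50·y·z − 24·y^2 − 18·y − 24·z^2 + 24·z)·(−5·x + 6 + 6·y)    [combine like terms]
= 135·x^2·z − 162·x·z − 162·x·y·z − 180·x^2·y + 216·x·y + 216·x·y^2 − 135·x^2 + 162·x + 162·x·y − 250·x·y·z + 300·y·z + 300·y^2·z + 120·x·y^2 − 144·y^2 − 144·y^3 + 90·x·y − 108·y − 108·y^2 + 120·x·z^2 − 144·z^2 − 144·y·z^2 − 120·x·z + 144·z + 144·y·z    [distributive law]
= 135·x^2·z − 282·x·z − 412·x·y·z − 180·x^2·y + 468·x·y + 336·x·y^2 − 135·x^2 + 162·x + 444·y·z + 300·y^2·z − 252·y^2 − 144·y^3 − 108·y + 120·x·z^2 − 144·z^2 − 144·y·z^2 + 144·z    [combine like terms]

135·x^2·z − 282·x·z − 412·x·y·z − 180·x^2·y + 468·x·y + 336·x·y^2 − 135·x^2 + 162·x + 444·y·z + 300·y^2·z − 252·y^2 − 144·y^3 − 108·y + 120·x·z^2 − 144·z^2 − 144·y·z^2 + 144·z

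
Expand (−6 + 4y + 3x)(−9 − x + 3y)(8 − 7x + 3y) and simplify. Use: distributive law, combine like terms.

432 − 546x − 270y + 123x² + 355xy − 66y² − 44x²y − 69xy² + 36y³ + 21x³

(−6 + 4y + 3x)(−9 − x + 3y)(8 − 7x + 3y)
= (54 + 6x − 18y − 36y − 4xy + 12y² − 27x − 3x² + 9xy)(8 − 7x + 3y)    [distributive law]
= (54 − 21x − 54y + 5xy + 12y² − 3x²)(8 − 7x + 3y)    [combine like terms]
= 432 − 378x + 162y − 168x + 147x² − 63xy − 432y + 378xy − 162y² + 40xy − 35x²y + 15xy² + 96y² − 84xy² + 36y³ − 24x² + 21x³ − 9x²y    [distributive law]
= 432 − 546x − 270y + 123x² + 355xy − 66y² − 44x²y − 69xy² + 36y³ + 21x³    [combine like terms]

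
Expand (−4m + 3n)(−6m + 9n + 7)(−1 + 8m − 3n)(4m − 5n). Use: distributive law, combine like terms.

−992m^3 + 2464m^2n + 768m^4 − 2976m^3n + 4032m^2n^2 − 1890mn^2 − 2214mn^3 + 112m^2 − 224mn + 450n^3 + 405n^4 + 105n^2

(−4m + 3n)(−6m + 9n + 7)(−1 + 8m − 3n)(4m − 5n)
= (24m^2 − 36mn − 28m − 18mn + 27n^2 + 21n)(−1 + 8m − 3n)(4m − 5n)    [distributive law]
= (24m^2 − 54mn − 28m + 27n^2 + 21n)(−1 + 8m − 3n)(4m − 5n)    [combine like terms]
= (−24m^2 + 192m^3 − 72m^2n + 54mn − 432m^2n + 162mn^2 + 28m − 224m^2 + 84mn − 27n^2 + 216mn^2 − 81n^3 − 21n + 168mn − 63n^2)(4m − 5n)    [distributive law]
= (−248m^2 + 192m^3 − 504m^2n + 306mn + 378mn^2 + 28m − 90n^2 − 81n^3 − 21n)(4m − 5n)    [combine like terms]
= −992m^3 + 1240m^2n + 768m^4 − 960m^3n − 2016m^3n + 2520m^2n^2 + 1224m^2n − 1530mn^2 + 1512m^2n^2 − 1890mn^3 + 112m^2 − 140mn − 360mn^2 + 450n^3 − 324mn^3 + 405n^4 − 84mn + 105n^2    [distributive law]
= −992m^3 + 2464m^2n + 768m^4 − 2976m^3n + 4032m^2n^2 − 1890mn^2 − 2214mn^3 + 112m^2 − 224mn + 450n^3 + 405n^4 + 105n^2    [combine like terms]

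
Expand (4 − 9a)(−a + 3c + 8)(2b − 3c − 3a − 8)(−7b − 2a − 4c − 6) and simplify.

(4 − 9a)(−a + 3c + 8)(2b − 3c − 3a − 8)(−7b − 2a − 4c − 6)
= (−4a + 12c + 32 + 9a² − 27ac − 72a)(2b − 3c − 3a − 8)(−7b − 2a − 4c − 6)    [distributive law]
= (−76a + 12c + 32 + 9a² − 27ac)(2b − 3c − 3a − 8)(−7b − 2a − 4c − 6)    [combine like terms]
= (−152ab + 228ac + 228a² + 608a + 24bc − 36c² − 36ac − 96c + 64b − 96c − 96a − 256 + 18a²b − 27a²c − 27a³ − 72a² − 54abc + 81ac² + 81a²c + 216ac)(−7b − 2a − 4c − 6)    [distributive law]
= (−152ab + 408ac + 156a² + 512a + 24bc − 36c² − 192c + 64b − 256 + 18a²b + 54a²c − 27a³ − 54abc + 81ac²)(−7b − 2a − 4c − 6)    [combine like terms]
= 1064ab² + 304a²b + 608abc + 912ab − 2856abc − 816a²c − 1632ac² − 2448ac − 1092a²b − 312a³ − 624a²c − 936a² − 3584ab − 1024a² − 2048ac − 3072a − 168b²c − 48abc − 96bc² − 144bc + 252bc² + 72ac² + 144c³ + 216c² + 1344bc + 384ac + 768c² + 1152c − 448b² − 128ab − 256bc − 384b + 1792b + 512a + 1024c + 1536 − 126a²b² − 36a³b − 72a²bc − 108a²b − 378a²bc − 108a³c − 216a²c² − 324a²c + 189a³b + 54a⁴ + 108a³c + 162a³ + 378ab²c + 108a²bc + 216abc² + 324abc − 567abc² − 162a²c² − 324ac³ − 486ac²    [distributive law]
= 1064ab² − 896a²b − 1972abc − 2800ab − 1764a²c − 2046ac² − 4112ac − 150a³ − 1960a² − 2560a − 168b²c + 156bc² + 944bc + 144c³ + 984c² + 2176c − 448b² + 1408b + 1536 − 126a²b² + 153a³b − 342a²bc − 378a²c² + 54a⁴ + 378ab²c − 351abc² − 324ac³    [combine like terms]

1064ab² − 896a²b − 1972abc − 2800ab − 1764a²c − 2046ac² − 4112ac − 150a³ − 1960a² − 2560a − 168b²c + 156bc² + 944bc + 144c³ + 984c² + 2176c − 448b² + 1408b + 1536 − 126a²b² + 153a³b − 342a²bc − 378a²c² + 54a⁴ + 378ab²c − 351abc² − 324ac³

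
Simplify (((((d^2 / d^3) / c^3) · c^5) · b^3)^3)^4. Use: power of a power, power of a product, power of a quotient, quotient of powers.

b^36c^24d^(-12)

(((((d^2 / d^3) / c^3) · c^5) · b^3)^3)^4
= ((((d^2 / d^3) / c^3) · c^5) · b^3)^12    [power of a power]
= ((((d^2 / d^3) / c^3) · c^5)^12) · ((b^3)^12)    [power of a product]
= ((((d^2 / d^3) / c^3)^12) · ((c^5)^12)) · ((b^3)^12)    [power of a product]
= ((((d^2 / d^3)^12) / ((c^3)^12)) · ((c^5)^12)) · ((b^3)^12)    [power of a quotient]
= (((((d^2)^12) / ((d^3)^12)) / ((c^3)^12)) · ((c^5)^12)) · ((b^3)^12)    [power of a quotient]
= (((d^24 / ((d^3)^12)) / ((c^3)^12)) · ((c^5)^12)) · ((b^3)^12)    [power of a power]
= (((d^24 / d^36) / ((c^3)^12)) · ((c^5)^12)) · ((b^3)^12)    [power of a power]
= ((d^(-12) / ((c^3)^12)) · ((c^5)^12)) · ((b^3)^12)    [quotient of powers]
= ((d^(-12) / c^36) · ((c^5)^12)) · ((b^3)^12)    [power of a power]
= ((d^(-12) / c^36) · c^60) · ((b^3)^12)    [power of a power]
= ((d^(-12) / c^36) · c^60) · b^36    [power of a power]
= b^36c^24d^(-12)    [quotient of powers]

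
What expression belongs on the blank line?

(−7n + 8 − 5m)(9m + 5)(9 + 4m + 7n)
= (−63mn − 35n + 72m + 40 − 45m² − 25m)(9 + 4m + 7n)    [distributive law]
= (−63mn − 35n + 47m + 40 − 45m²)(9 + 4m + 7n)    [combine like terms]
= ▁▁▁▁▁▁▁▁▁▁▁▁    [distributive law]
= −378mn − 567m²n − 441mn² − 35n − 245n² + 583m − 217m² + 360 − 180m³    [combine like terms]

Applying distributive law to the line above:

−567mn − 252m²n − 441mn² − 315n − 140mn − 245n² + 423m + 188m² + 329mn + 360 + 160m + 280n − 405m² − 180m³ − 315m²n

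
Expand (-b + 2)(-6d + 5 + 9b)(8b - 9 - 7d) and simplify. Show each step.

(-b + 2)(-6d + 5 + 9b)(8b - 9 - 7d)
= (6bd - 5b - 9b^2 - 12d + 10 + 18b)(8b - 9 - 7d)    [distributive law]
= (6bd + 13b - 9b^2 - 12d + 10)(8b - 9 - 7d)    [combine like terms]
= 48b^2d - 54bd - 42bd^2 + 104b^2 - 117b - 91bd - 72b^3 + 81b^2 + 63b^2d - 96bd + 108d + 84d^2 + 80b - 90 - 70d    [distributive law]
= 111b^2d - 241bd - 42bd^2 + 185b^2 - 37b - 72b^3 + 38d + 84d^2 - 90    [combine like terms]

111b^2d - 241bd - 42bd^2 + 185b^2 - 37b - 72b^3 + 38d + 84d^2 - 90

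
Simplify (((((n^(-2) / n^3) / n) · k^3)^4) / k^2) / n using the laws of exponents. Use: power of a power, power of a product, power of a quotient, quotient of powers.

k^10n^(-25)

(((((n^(-2) / n^3) / n) · k^3)^4) / k^2) / n
= (((((n^(-2) / n^3) / n)^4) · ((k^3)^4)) / k^2) / n    [power of a product]
= (((((n^(-2) / n^3)^4) / (n^4)) · ((k^3)^4)) / k^2) / n    [power of a quotient]
= ((((((n^(-2))^4) / ((n^3)^4)) / (n^4)) · ((k^3)^4)) / k^2) / n    [power of a quotient]
= ((((n^(-8) / ((n^3)^4)) / (n^4)) · ((k^3)^4)) / k^2) / n    [power of a power]
= ((((n^(-8) / n^12) / (n^4)) · ((k^3)^4)) / k^2) / n    [power of a power]
= (((n^(-20) / (n^4)) · ((k^3)^4)) / k^2) / n    [quotient of powers]
= ((n^(-24) · ((k^3)^4)) / k^2) / n    [quotient of powers]
= ((n^(-24) · k^12) / k^2) / n    [power of a power]
= k^10n^(-25)    [quotient of powers]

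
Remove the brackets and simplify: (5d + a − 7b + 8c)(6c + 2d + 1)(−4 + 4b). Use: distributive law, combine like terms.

(5d + a − 7b + 8c)(6c + 2d + 1)(−4 + 4b)
= (30cd + 10d^2 + 5d + 6ac + 2ad + a − 42bc − 14bd − 7b + 48c^2 + 16cd + 8c)(−4 + 4b)    [distributive law]
= (46cd + 10d^2 + 5d + 6ac + 2ad + a − 42bc − 14bd − 7b + 48c^2 + 8c)(−4 + 4b)    [combine like terms]
= −184cd + 184bcd − 40d^2 + 40bd^2 − 20d + 20bd − 24ac + 24abc − 8ad + 8abd − 4a + 4ab + 168bc − 168b^2c + 56bd − 56b^2d + 28b − 28b^2 − 192c^2 + 192bc^2 − 32c + 32bc    [distributive law]
= −184cd + 184bcd − 40d^2 + 40bd^2 − 20d + 76bd − 24ac + 24abc − 8ad + 8abd − 4a + 4ab + 200bc − 168b^2c − 56b^2d + 28b − 28b^2 − 192c^2 + 192bc^2 − 32c    [combine like terms]

−184cd + 184bcd − 40d^2 + 40bd^2 − 20d + 76bd − 24ac + 24abc − 8ad + 8abd − 4a + 4ab + 200bc − 168b^2c − 56b^2d + 28b − 28b^2 − 192c^2 + 192bc^2 − 32c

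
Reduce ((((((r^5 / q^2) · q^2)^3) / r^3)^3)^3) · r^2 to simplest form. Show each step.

((((((r^5 / q^2) · q^2)^3) / r^3)^3)^3) · r^2
= (((((r^5 / q^2) · q^2)^3) / r^3)^9) · r^2    [power of a power]
= (((((r^5 / q^2) · q^2)^3)^9) / ((r^3)^9)) · r^2    [power of a quotient]
= ((((r^5 / q^2) · q^2)^27) / ((r^3)^9)) · r^2    [power of a power]
= ((((r^5 / q^2)^27) · ((q^2)^27)) / ((r^3)^9)) · r^2    [power of a product]
= (((((r^5)^27) / ((q^2)^27)) · ((q^2)^27)) / ((r^3)^9)) · r^2    [power of a quotient]
= (((r^135 / ((q^2)^27)) · ((q^2)^27)) / ((r^3)^9)) · r^2    [power of a power]
= (((r^135 / q^54) · ((q^2)^27)) / ((r^3)^9)) · r^2    [power of a power]
= (((r^135 / q^54) · q^54) / ((r^3)^9)) · r^2    [power of a power]
= (((r^135 / q^54) · q^54) / r^27) · r^2    [power of a power]
= r^110    [quotient of powers; product of powers]

r^110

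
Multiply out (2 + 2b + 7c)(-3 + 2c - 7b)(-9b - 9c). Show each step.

54b + 54c + 333bc + 153c^2 + 180b^2 + 531b^2c + 279bc^2 + 126b^3 - 126c^3

(2 + 2b + 7c)(-3 + 2c - 7b)(-9b - 9c)
= (-6 + 4c - 14b - 6b + 4bc - 14b^2 - 21c + 14c^2 - 49bc)(-9b - 9c)    [distributive law]
= (-6 - 17c - 20b - 45bc - 14b^2 + 14c^2)(-9b - 9c)    [combine like terms]
= 54b + 54c + 153bc + 153c^2 + 180b^2 + 180bc + 405b^2c + 405bc^2 + 126b^3 + 126b^2c - 126bc^2 - 126c^3    [distributive law]
= 54b + 54c + 333bc + 153c^2 + 180b^2 + 531b^2c + 279bc^2 + 126b^3 - 126c^3    [combine like terms]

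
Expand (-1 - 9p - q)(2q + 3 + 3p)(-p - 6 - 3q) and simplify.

221pq + 39q + 27q^2 + 183p + 18 + 192p^2 + 102p^2q + 65pq^2 + 27p^3 + 6q^3

(-1 - 9p - q)(2q + 3 + 3p)(-p - 6 - 3q)
= (-2q - 3 - 3p - 18pq - 27p - 27p^2 - 2q^2 - 3q - 3pq)(-p - 6 - 3q)    [distributive law]
= (-5q - 3 - 30p - 21pq - 27p^2 - 2q^2)(-p - 6 - 3q)    [combine like terms]
= 5pq + 30q + 15q^2 + 3p + 18 + 9q + 30p^2 + 180p + 90pq + 21p^2q + 126pq + 63pq^2 + 27p^3 + 162p^2 + 81p^2q + 2pq^2 + 12q^2 + 6q^3    [distributive law]
= 221pq + 39q + 27q^2 + 183p + 18 + 192p^2 + 102p^2q + 65pq^2 + 27p^3 + 6q^3    [combine like terms]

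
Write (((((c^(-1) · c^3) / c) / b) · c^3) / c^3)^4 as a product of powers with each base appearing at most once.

b^(-4)c^4

(((((c^(-1) · c^3) / c) / b) · c^3) / c^3)^4
= (((((c^(-1) · c^3) / c) / b) · c^3)^4) / ((c^3)^4)    [power of a quotient]
= (((((c^(-1) · c^3) / c) / b)^4) · ((c^3)^4)) / ((c^3)^4)    [power of a product]
= (((((c^(-1) · c^3) / c)^4) / (b^4)) · ((c^3)^4)) / ((c^3)^4)    [power of a quotient]
= (((((c^(-1) · c^3)^4) / (c^4)) / (b^4)) · ((c^3)^4)) / ((c^3)^4)    [power of a quotient]
= ((((((c^(-1))^4) · ((c^3)^4)) / (c^4)) / (b^4)) · ((c^3)^4)) / ((c^3)^4)    [power of a product]
= ((((c^(-4) · ((c^3)^4)) / (c^4)) / (b^4)) · ((c^3)^4)) / ((c^3)^4)    [power of a power]
= ((((c^(-4) · c^12) / (c^4)) / (b^4)) · ((c^3)^4)) / ((c^3)^4)    [power of a power]
= (((c^8 / (c^4)) / (b^4)) · ((c^3)^4)) / ((c^3)^4)    [product of powers]
= ((c^4 / (b^4)) · ((c^3)^4)) / ((c^3)^4)    [quotient of powers]
= ((c^4 / b^4) · c^12) / ((c^3)^4)    [power of a power]
= ((c^4 / b^4) · c^12) / c^12    [power of a power]
= b^(-4)c^4    [quotient of powers; product of powers]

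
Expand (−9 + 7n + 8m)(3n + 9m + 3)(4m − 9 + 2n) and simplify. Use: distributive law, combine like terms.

(−9 + 7n + 8m)(3n + 9m + 3)(4m − 9 + 2n)
= (−27n − 81m − 27 + 21n^2 + 63mn + 21n + 24mn + 72m^2 + 24m)(4m − 9 + 2n)    [distributive law]
= (−6n − 57m − 27 + 21n^2 + 87mn + 72m^2)(4m − 9 + 2n)    [combine like terms]
= −24mn + 54n − 12n^2 − 228m^2 + 513m − 114mn − 108m + 243 − 54n + 84mn^2 − 189n^2 + 42n^3 + 348m^2n − 783mn + 174mn^2 + 288m^3 − 648m^2 + 144m^2n    [distributive law]
= −921mn − 201n^2 − 876m^2 + 405m + 243 + 258mn^2 + 42n^3 + 492m^2n + 288m^3    [combine like terms]

−921mn − 201n^2 − 876m^2 + 405m + 243 + 258mn^2 + 42n^3 + 492m^2n + 288m^3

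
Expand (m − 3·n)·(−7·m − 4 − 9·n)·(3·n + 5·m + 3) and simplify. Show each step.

(m − 3·n)·(−7·m − 4 − 9·n)·(3·n + 5·m + 3)
= (−7·m^2 − 4·m − 9·m·n + 21·m·n + 12·n + 27·n^2)·(3·n + 5·m + 3)    [distributive law]
= (−7·m^2 − 4·m + 12·m·n + 12·n + 27·n^2)·(3·n + 5·m + 3)    [combine like terms]
= −21·m^2·n − 35·m^3 − 21·m^2 − 12·m·n − 20·m^2 − 12·m + 36·m·n^2 + 60·m^2·n + 36·m·n + 36·n^2 + 60·m·n + 36·n + 81·n^3 + 135·m·n^2 + 81·n^2    [distributive law]
= 39·m^2·n − 35·m^3 − 41·m^2 + 84·m·n − 12·m + 171·m·n^2 + 117·n^2 + 36·n + 81·n^3    [combine like terms]

39·m^2·n − 35·m^3 − 41·m^2 + 84·m·n − 12·m + 171·m·n^2 + 117·n^2 + 36·n + 81·n^3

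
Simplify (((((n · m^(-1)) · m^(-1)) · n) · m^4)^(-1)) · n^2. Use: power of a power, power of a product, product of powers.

m^(-2)

(((((n · m^(-1)) · m^(-1)) · n) · m^4)^(-1)) · n^2
= (((((n · m^(-1)) · m^(-1)) · n)^(-1)) · ((m^4)^(-1))) · n^2    [power of a product]
= (((((n · m^(-1)) · m^(-1))^(-1)) · (n^(-1))) · ((m^4)^(-1))) · n^2    [power of a product]
= (((((n · m^(-1))^(-1)) · ((m^(-1))^(-1))) · (n^(-1))) · ((m^4)^(-1))) · n^2    [power of a product]
= (((((n^(-1)) · ((m^(-1))^(-1))) · ((m^(-1))^(-1))) · (n^(-1))) · ((m^4)^(-1))) · n^2    [power of a product]
= ((((n^(-1) · m) · ((m^(-1))^(-1))) · (n^(-1))) · ((m^4)^(-1))) · n^2    [power of a power]
= ((((n^(-1) · m) · m) · (n^(-1))) · ((m^4)^(-1))) · n^2    [power of a power]
= ((((n^(-1) · m) · m) · n^(-1)) · m^(-4)) · n^2    [power of a power]
= m^(-2)    [product of powers]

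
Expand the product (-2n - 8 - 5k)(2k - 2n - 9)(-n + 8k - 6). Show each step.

26kn^2 + 58k^2n + 207kn - 4n^3 - 58n^2 - 276n + 292k^2 + 402k - 432 - 80k^3

(-2n - 8 - 5k)(2k - 2n - 9)(-n + 8k - 6)
= (-4kn + 4n^2 + 18n - 16k + 16n + 72 - 10k^2 + 10kn + 45k)(-n + 8k - 6)    [distributive law]
= (6kn + 4n^2 + 34n + 29k + 72 - 10k^2)(-n + 8k - 6)    [combine like terms]
= -6kn^2 + 48k^2n - 36kn - 4n^3 + 32kn^2 - 24n^2 - 34n^2 + 272kn - 204n - 29kn + 232k^2 - 174k - 72n + 576k - 432 + 10k^2n - 80k^3 + 60k^2    [distributive law]
= 26kn^2 + 58k^2n + 207kn - 4n^3 - 58n^2 - 276n + 292k^2 + 402k - 432 - 80k^3    [combine like terms]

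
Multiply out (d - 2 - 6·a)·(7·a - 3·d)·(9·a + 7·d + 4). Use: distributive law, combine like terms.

(d - 2 - 6·a)·(7·a - 3·d)·(9·a + 7·d + 4)
= (7·a·d - 3·d² - 14·a + 6·d - 42·a² + 18·a·d)·(9·a + 7·d + 4)    [distributive law]
= (25·a·d - 3·d² - 14·a + 6·d - 42·a²)·(9·a + 7·d + 4)    [combine like terms]
= 225·a²·d + 175·a·d² + 100·a·d - 27·a·d² - 21·d³ - 12·d² - 126·a² - 98·a·d - 56·a + 54·a·d + 42·d² + 24·d - 378·a³ - 294·a²·d - 168·a²    [distributive law]
= -69·a²·d + 148·a·d² + 56·a·d - 21·d³ + 30·d² - 294·a² - 56·a + 24·d - 378·a³    [combine like terms]

-69·a²·d + 148·a·d² + 56·a·d - 21·d³ + 30·d² - 294·a² - 56·a + 24·d - 378·a³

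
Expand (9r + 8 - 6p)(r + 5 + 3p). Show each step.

(9r + 8 - 6p)(r + 5 + 3p)
= 9r^2 + 45r + 27pr + 8r + 40 + 24p - 6pr - 30p - 18p^2    [distributive law]
= 9r^2 + 53r + 21pr + 40 - 6p - 18p^2    [combine like terms]

9r^2 + 53r + 21pr + 40 - 6p - 18p^2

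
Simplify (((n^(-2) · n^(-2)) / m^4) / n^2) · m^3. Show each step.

m^(-1)·n^(-6)

(((n^(-2) · n^(-2)) / m^4) / n^2) · m^3
= ((n^(-4) / m^4) / n^2) · m^3    [product of powers]
= m^(-1)·n^(-6)    [quotient of powers]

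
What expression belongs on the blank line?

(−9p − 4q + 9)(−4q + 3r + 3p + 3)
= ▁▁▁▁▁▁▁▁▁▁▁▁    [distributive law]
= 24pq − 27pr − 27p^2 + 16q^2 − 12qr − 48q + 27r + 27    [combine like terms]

By distributive law:

36pq − 27pr − 27p^2 − 27p + 16q^2 − 12qr − 12pq − 12q − 36q + 27r + 27p + 27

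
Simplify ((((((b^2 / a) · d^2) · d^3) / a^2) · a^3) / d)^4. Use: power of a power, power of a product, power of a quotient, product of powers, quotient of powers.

b^8·d^16

((((((b^2 / a) · d^2) · d^3) / a^2) · a^3) / d)^4
= ((((((b^2 / a) · d^2) · d^3) / a^2) · a^3)^4) / (d^4)    [power of a quotient]
= ((((((b^2 / a) · d^2) · d^3) / a^2)^4) · ((a^3)^4)) / (d^4)    [power of a product]
= ((((((b^2 / a) · d^2) · d^3)^4) / ((a^2)^4)) · ((a^3)^4)) / (d^4)    [power of a quotient]
= ((((((b^2 / a) · d^2)^4) · ((d^3)^4)) / ((a^2)^4)) · ((a^3)^4)) / (d^4)    [power of a product]
= ((((((b^2 / a)^4) · ((d^2)^4)) · ((d^3)^4)) / ((a^2)^4)) · ((a^3)^4)) / (d^4)    [power of a product]
= (((((((b^2)^4) / (a^4)) · ((d^2)^4)) · ((d^3)^4)) / ((a^2)^4)) · ((a^3)^4)) / (d^4)    [power of a quotient]
= (((((b^8 / (a^4)) · ((d^2)^4)) · ((d^3)^4)) / ((a^2)^4)) · ((a^3)^4)) / (d^4)    [power of a power]
= (((((b^8 / a^4) · d^8) · ((d^3)^4)) / ((a^2)^4)) · ((a^3)^4)) / (d^4)    [power of a power]
= (((((b^8 / a^4) · d^8) · d^12) / ((a^2)^4)) · ((a^3)^4)) / (d^4)    [power of a power]
= (((((b^8 / a^4) · d^8) · d^12) / a^8) · ((a^3)^4)) / (d^4)    [power of a power]
= (((((b^8 / a^4) · d^8) · d^12) / a^8) · a^12) / (d^4)    [power of a power]
= b^8·d^16    [quotient of powers; product of powers]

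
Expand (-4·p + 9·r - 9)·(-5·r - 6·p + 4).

-34·p·r + 24·p^2 + 38·p - 45·r^2 + 81·r - 36

(-4·p + 9·r - 9)·(-5·r - 6·p + 4)
= 20·p·r + 24·p^2 - 16·p - 45·r^2 - 54·p·r + 36·r + 45·r + 54·p - 36    [distributive law]
= -34·p·r + 24·p^2 + 38·p - 45·r^2 + 81·r - 36    [combine like terms]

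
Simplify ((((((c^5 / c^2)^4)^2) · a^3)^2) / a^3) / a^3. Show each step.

((((((c^5 / c^2)^4)^2) · a^3)^2) / a^3) / a^3
= ((((((c^5 / c^2)^4)^2)^2) · ((a^3)^2)) / a^3) / a^3    [power of a product]
= (((((c^5 / c^2)^4)^4) · ((a^3)^2)) / a^3) / a^3    [power of a power]
= ((((c^5 / c^2)^16) · ((a^3)^2)) / a^3) / a^3    [power of a power]
= (((((c^5)^16) / ((c^2)^16)) · ((a^3)^2)) / a^3) / a^3    [power of a quotient]
= (((c^80 / ((c^2)^16)) · ((a^3)^2)) / a^3) / a^3    [power of a power]
= (((c^80 / c^32) · ((a^3)^2)) / a^3) / a^3    [power of a power]
= ((c^48 · ((a^3)^2)) / a^3) / a^3    [quotient of powers]
= ((c^48 · a^6) / a^3) / a^3    [power of a power]
= c^48    [quotient of powers; product of powers]

c^48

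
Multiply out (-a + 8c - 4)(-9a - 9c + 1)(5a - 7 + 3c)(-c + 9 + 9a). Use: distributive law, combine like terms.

(-a + 8c - 4)(-9a - 9c + 1)(5a - 7 + 3c)(-c + 9 + 9a)
= (9a² + 9ac - a - 72ac - 72c² + 8c + 36a + 36c - 4)(5a - 7 + 3c)(-c + 9 + 9a)    [distributive law]
= (9a² - 63ac + 35a - 72c² + 44c - 4)(5a - 7 + 3c)(-c + 9 + 9a)    [combine like terms]
= (45a³ - 63a² + 27a²c - 315a²c + 441ac - 189ac² + 175a² - 245a + 105ac - 360ac² + 504c² - 216c³ + 220ac - 308c + 132c² - 20a + 28 - 12c)(-c + 9 + 9a)    [distributive law]
= (45a³ + 112a² - 288a²c + 766ac - 549ac² - 265a + 636c² - 216c³ - 320c + 28)(-c + 9 + 9a)    [combine like terms]
= -45a³c + 405a³ + 405a⁴ - 112a²c + 1008a² + 1008a³ + 288a²c² - 2592a²c - 2592a³c - 766ac² + 6894ac + 6894a²c + 549ac³ - 4941ac² - 4941a²c² + 265ac - 2385a - 2385a² - 636c³ + 5724c² + 5724ac² + 216c⁴ - 1944c³ - 1944ac³ + 320c² - 2880c - 2880ac - 28c + 252 + 252a    [distributive law]
= -2637a³c + 1413a³ + 405a⁴ + 4190a²c - 1377a² - 4653a²c² + 17ac² + 4279ac - 1395ac³ - 2133a - 2580c³ + 6044c² + 216c⁴ - 2908c + 252    [combine like terms]

-2637a³c + 1413a³ + 405a⁴ + 4190a²c - 1377a² - 4653a²c² + 17ac² + 4279ac - 1395ac³ - 2133a - 2580c³ + 6044c² + 216c⁴ - 2908c + 252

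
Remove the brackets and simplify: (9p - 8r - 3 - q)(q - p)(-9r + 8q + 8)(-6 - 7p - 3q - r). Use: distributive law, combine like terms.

200pqr + 11p^2qr + 383pq^2r - 262pqr^2 - 568pq^2 - 344p^2q^2 - 184pq^3 - 528pq - 80p^2q - 673p^2r - 567p^3r + 423p^2r^2 + 504p^3q + 264p^2 + 504p^3 - 395qr^2 - 161q^2r^2 - 72qr^3 + 473q^2r + 173q^3r + 246qr + 395pr^2 + 72pr^3 - 246pr + 264q^2 + 144q^3 + 144q - 144p + 24q^4

(9p - 8r - 3 - q)(q - p)(-9r + 8q + 8)(-6 - 7p - 3q - r)
= (9pq - 9p^2 - 8qr + 8pr - 3q + 3p - q^2 + pq)(-9r + 8q + 8)(-6 - 7p - 3q - r)    [distributive law]
= (10pq - 9p^2 - 8qr + 8pr - 3q + 3p - q^2)(-9r + 8q + 8)(-6 - 7p - 3q - r)    [combine like terms]
= (-90pqr + 80pq^2 + 80pq + 81p^2r - 72p^2q - 72p^2 + 72qr^2 - 64q^2r - 64qr - 72pr^2 + 64pqr + 64pr + 27qr - 24q^2 - 24q - 27pr + 24pq + 24p + 9q^2r - 8q^3 - 8q^2)(-6 - 7p - 3q - r)    [distributive law]
= (-26pqr + 80pq^2 + 104pq + 81p^2r - 72p^2q - 72p^2 + 72qr^2 - 55q^2r - 37qr - 72pr^2 + 37pr - 32q^2 - 24q + 24p - 8q^3)(-6 - 7p - 3q - r)    [combine like terms]
= 156pqr + 182p^2qr + 78pq^2r + 26pqr^2 - 480pq^2 - 560p^2q^2 - 240pq^3 - 80pq^2r - 624pq - 728p^2q - 312pq^2 - 104pqr - 486p^2r - 567p^3r - 243p^2qr - 81p^2r^2 + 432p^2q + 504p^3q + 216p^2q^2 + 72p^2qr + 432p^2 + 504p^3 + 216p^2q + 72p^2r - 432qr^2 - 504pqr^2 - 216q^2r^2 - 72qr^3 + 330q^2r + 385pq^2r + 165q^3r + 55q^2r^2 + 222qr + 259pqr + 111q^2r + 37qr^2 + 432pr^2 + 504p^2r^2 + 216pqr^2 + 72pr^3 - 222pr - 259p^2r - 111pqr - 37pr^2 + 192q^2 + 224pq^2 + 96q^3 + 32q^2r + 144q + 168pq + 72q^2 + 24qr - 144p - 168p^2 - 72pq - 24pr + 48q^3 + 56pq^3 + 24q^4 + 8q^3r    [distributive law]
= 200pqr + 11p^2qr + 383pq^2r - 262pqr^2 - 568pq^2 - 344p^2q^2 - 184pq^3 - 528pq - 80p^2q - 673p^2r - 567p^3r + 423p^2r^2 + 504p^3q + 264p^2 + 504p^3 - 395qr^2 - 161q^2r^2 - 72qr^3 + 473q^2r + 173q^3r + 246qr + 395pr^2 + 72pr^3 - 246pr + 264q^2 + 144q^3 + 144q - 144p + 24q^4    [combine like terms]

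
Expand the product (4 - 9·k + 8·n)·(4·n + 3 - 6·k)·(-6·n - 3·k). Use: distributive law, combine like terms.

(4 - 9·k + 8·n)·(4·n + 3 - 6·k)·(-6·n - 3·k)
= (16·n + 12 - 24·k - 36·k·n - 27·k + 54·k^2 + 32·n^2 + 24·n - 48·k·n)·(-6·n - 3·k)    [distributive law]
= (40·n + 12 - 51·k - 84·k·n + 54·k^2 + 32·n^2)·(-6·n - 3·k)    [combine like terms]
= -240·n^2 - 120·k·n - 72·n - 36·k + 306·k·n + 153·k^2 + 504·k·n^2 + 252·k^2·n - 324·k^2·n - 162·k^3 - 192·n^3 - 96·k·n^2    [distributive law]
= -240·n^2 + 186·k·n - 72·n - 36·k + 153·k^2 + 408·k·n^2 - 72·k^2·n - 162·k^3 - 192·n^3    [combine like terms]

-240·n^2 + 186·k·n - 72·n - 36·k + 153·k^2 + 408·k·n^2 - 72·k^2·n - 162·k^3 - 192·n^3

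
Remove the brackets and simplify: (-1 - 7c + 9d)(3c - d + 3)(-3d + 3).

(-1 - 7c + 9d)(3c - d + 3)(-3d + 3)
= (-3c + d - 3 - 21c² + 7cd - 21c + 27cd - 9d² + 27d)(-3d + 3)    [distributive law]
= (-24c + 28d - 3 - 21c² + 34cd - 9d²)(-3d + 3)    [combine like terms]
= 72cd - 72c - 84d² + 84d + 9d - 9 + 63c²d - 63c² - 102cd² + 102cd + 27d³ - 27d²    [distributive law]
= 174cd - 72c - 111d² + 93d - 9 + 63c²d - 63c² - 102cd² + 27d³    [combine like terms]

174cd - 72c - 111d² + 93d - 9 + 63c²d - 63c² - 102cd² + 27d³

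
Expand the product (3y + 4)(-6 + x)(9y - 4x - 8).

-162y² + 84xy - 72y + 27xy² - 12x²y + 64x + 192 - 16x²

(3y + 4)(-6 + x)(9y - 4x - 8)
= (-18y + 3xy - 24 + 4x)(9y - 4x - 8)    [distributive law]
= -162y² + 72xy + 144y + 27xy² - 12x²y - 24xy - 216y + 96x + 192 + 36xy - 16x² - 32x    [distributive law]
= -162y² + 84xy - 72y + 27xy² - 12x²y + 64x + 192 - 16x²    [combine like terms]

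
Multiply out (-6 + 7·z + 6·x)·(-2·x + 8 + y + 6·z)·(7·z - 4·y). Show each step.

(-6 + 7·z + 6·x)·(-2·x + 8 + y + 6·z)·(7·z - 4·y)
= (12·x - 48 - 6·y - 36·z - 14·x·z + 56·z + 7·y·z + 42·z^2 - 12·x^2 + 48·x + 6·x·y + 36·x·z)·(7·z - 4·y)    [distributive law]
= (60·x - 48 - 6·y + 20·z + 22·x·z + 7·y·z + 42·z^2 - 12·x^2 + 6·x·y)·(7·z - 4·y)    [combine like terms]
= 420·x·z - 240·x·y - 336·z + 192·y - 42·y·z + 24·y^2 + 140·z^2 - 80·y·z + 154·x·z^2 - 88·x·y·z + 49·y·z^2 - 28·y^2·z + 294·z^3 - 168·y·z^2 - 84·x^2·z + 48·x^2·y + 42·x·y·z - 24·x·y^2    [distributive law]
= 420·x·z - 240·x·y - 336·z + 192·y - 122·y·z + 24·y^2 + 140·z^2 + 154·x·z^2 - 46·x·y·z - 119·y·z^2 - 28·y^2·z + 294·z^3 - 84·x^2·z + 48·x^2·y - 24·x·y^2    [combine like terms]

420·x·z - 240·x·y - 336·z + 192·y - 122·y·z + 24·y^2 + 140·z^2 + 154·x·z^2 - 46·x·y·z - 119·y·z^2 - 28·y^2·z + 294·z^3 - 84·x^2·z + 48·x^2·y - 24·x·y^2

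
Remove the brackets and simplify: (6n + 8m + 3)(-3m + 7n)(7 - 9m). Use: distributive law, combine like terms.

(6n + 8m + 3)(-3m + 7n)(7 - 9m)
= (-18mn + 42n^2 - 24m^2 + 56mn - 9m + 21n)(7 - 9m)    [distributive law]
= (38mn + 42n^2 - 24m^2 - 9m + 21n)(7 - 9m)    [combine like terms]
= 266mn - 342m^2n + 294n^2 - 378mn^2 - 168m^2 + 216m^3 - 63m + 81m^2 + 147n - 189mn    [distributive law]
= 77mn - 342m^2n + 294n^2 - 378mn^2 - 87m^2 + 216m^3 - 63m + 147n    [combine like terms]

77mn - 342m^2n + 294n^2 - 378mn^2 - 87m^2 + 216m^3 - 63m + 147n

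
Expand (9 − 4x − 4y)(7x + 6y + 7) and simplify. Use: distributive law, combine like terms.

35x + 26y + 63 − 28x^2 − 52xy − 24y^2

(9 − 4x − 4y)(7x + 6y + 7)
= 63x + 54y + 63 − 28x^2 − 24xy − 28x − 28xy − 24y^2 − 28y    [distributive law]
= 35x + 26y + 63 − 28x^2 − 52xy − 24y^2    [combine like terms]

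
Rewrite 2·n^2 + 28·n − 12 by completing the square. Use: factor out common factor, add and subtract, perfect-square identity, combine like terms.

2(n + 7)^2 − 110

2·n^2 + 28·n − 12
= 2(n^2 + 14·n) − 12    [factor out 2 from the n-terms]
= 2(n^2 + 14·n + 49 − 49) − 12    [add and subtract 49 inside the bracket]
= 2(n + 7)^2 − 98 − 12    [perfect-square identity]
= 2(n + 7)^2 − 110    [combine constants]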